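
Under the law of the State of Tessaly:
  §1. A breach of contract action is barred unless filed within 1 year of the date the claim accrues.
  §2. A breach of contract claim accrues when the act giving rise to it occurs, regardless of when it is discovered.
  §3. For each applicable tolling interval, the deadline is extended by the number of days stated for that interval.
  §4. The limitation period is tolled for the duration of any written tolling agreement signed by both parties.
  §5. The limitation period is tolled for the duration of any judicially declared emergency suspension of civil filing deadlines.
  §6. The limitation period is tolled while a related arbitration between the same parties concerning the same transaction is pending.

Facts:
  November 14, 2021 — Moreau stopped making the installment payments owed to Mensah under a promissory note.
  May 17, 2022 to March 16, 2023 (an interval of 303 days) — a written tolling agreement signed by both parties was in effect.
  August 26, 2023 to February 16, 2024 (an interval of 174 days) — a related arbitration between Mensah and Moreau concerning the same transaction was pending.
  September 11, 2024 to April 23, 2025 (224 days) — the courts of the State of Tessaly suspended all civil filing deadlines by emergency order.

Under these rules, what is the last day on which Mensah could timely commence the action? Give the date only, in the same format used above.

The limitation period began to run on November 14, 2021.
The untolled deadline — 1 year after November 14, 2021 — is November 14, 2022.
The written tolling agreement from May 17, 2022 to March 16, 2023 tolled the period for 303 days, extending the deadline to September 13, 2023.
The pending related arbitration from August 26, 2023 to February 16, 2024 tolled the period for 174 days, extending the deadline to March 5, 2024.
The emergency suspension of filing deadlines from September 11, 2024 to April 23, 2025 began after the period had already run on March 5, 2024, so it has no tolling effect.

March 5, 2024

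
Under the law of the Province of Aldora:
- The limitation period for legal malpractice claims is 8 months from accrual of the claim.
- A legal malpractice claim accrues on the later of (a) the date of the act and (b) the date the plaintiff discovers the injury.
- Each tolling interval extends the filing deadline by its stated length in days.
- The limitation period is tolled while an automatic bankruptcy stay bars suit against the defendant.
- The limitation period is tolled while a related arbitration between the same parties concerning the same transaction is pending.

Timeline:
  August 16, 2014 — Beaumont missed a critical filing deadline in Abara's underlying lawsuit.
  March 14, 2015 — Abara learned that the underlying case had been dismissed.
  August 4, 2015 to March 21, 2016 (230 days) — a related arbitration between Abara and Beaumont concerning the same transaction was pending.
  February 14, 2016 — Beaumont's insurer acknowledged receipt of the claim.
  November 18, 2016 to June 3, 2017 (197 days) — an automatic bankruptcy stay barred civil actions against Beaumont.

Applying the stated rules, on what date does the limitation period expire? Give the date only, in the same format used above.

July 1, 2016

Taking the later of the act (August 16, 2014) and discovery (March 14, 2015), the claim accrued on March 14, 2015.
The untolled deadline — 8 months after March 14, 2015 — is November 14, 2015.
Because the pending related arbitration ran from August 4, 2015 to March 21, 2016, the deadline is extended by 230 days to July 1, 2016.
The automatic bankruptcy stay starting November 18, 2016 came too late — the period had run on July 1, 2016 — and so does not extend the deadline.
The other events in the timeline have no effect on the limitation period under the stated rules.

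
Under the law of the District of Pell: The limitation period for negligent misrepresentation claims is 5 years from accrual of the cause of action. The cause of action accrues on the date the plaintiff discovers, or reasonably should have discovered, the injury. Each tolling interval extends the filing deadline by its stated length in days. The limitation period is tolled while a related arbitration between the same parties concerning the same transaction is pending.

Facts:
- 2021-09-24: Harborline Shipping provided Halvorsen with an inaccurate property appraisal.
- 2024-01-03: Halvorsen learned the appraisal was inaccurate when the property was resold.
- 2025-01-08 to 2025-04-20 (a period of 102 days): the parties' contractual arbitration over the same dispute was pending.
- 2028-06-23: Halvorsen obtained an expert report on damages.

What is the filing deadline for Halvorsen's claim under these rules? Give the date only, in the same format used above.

2029-04-15

The claim did not accrue until Halvorsen discovered the injury on 2024-01-03; the 2021-09-24 act date does not start the clock under the stated rule.
The untolled deadline — 5 years after 2024-01-03 — is 2029-01-03.
The pending related arbitration from 2025-01-08 to 2025-04-20 tolled the period for 102 days, extending the deadline to 2029-04-15.
Nothing else in the chronology tolls or restarts the period.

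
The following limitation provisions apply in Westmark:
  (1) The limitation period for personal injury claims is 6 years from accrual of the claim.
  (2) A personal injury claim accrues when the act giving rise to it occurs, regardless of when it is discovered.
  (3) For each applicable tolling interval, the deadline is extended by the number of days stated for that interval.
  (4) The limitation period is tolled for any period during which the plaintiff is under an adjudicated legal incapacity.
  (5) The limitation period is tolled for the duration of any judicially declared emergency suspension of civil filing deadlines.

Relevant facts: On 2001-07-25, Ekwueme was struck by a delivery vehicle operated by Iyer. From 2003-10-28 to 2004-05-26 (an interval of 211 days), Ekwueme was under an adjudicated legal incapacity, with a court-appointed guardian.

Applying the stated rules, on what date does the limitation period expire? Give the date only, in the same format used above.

2008-02-21

The limitation period began to run on 2001-07-25.
6 years from 2001-07-25 is 2007-07-25.
The plaintiff's legal incapacity from 2003-10-28 to 2004-05-26 tolled the period for 211 days, extending the deadline to 2008-02-21.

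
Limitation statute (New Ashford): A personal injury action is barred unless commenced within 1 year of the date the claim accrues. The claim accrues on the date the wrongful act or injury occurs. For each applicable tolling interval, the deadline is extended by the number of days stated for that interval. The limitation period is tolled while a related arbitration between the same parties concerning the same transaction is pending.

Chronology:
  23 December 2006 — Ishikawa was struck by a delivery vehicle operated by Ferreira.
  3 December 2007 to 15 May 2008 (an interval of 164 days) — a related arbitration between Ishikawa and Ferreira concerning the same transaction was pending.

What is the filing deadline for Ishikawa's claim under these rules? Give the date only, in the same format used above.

The claim accrued on 23 December 2006, the date of the act.
Adding the 1 year base period to 23 December 2006 gives a deadline of 23 December 2007, before any tolling.
Because the pending related arbitration ran from 3 December 2007 to 15 May 2008, the deadline is extended by 164 days to 4 June 2008.

4 June 2008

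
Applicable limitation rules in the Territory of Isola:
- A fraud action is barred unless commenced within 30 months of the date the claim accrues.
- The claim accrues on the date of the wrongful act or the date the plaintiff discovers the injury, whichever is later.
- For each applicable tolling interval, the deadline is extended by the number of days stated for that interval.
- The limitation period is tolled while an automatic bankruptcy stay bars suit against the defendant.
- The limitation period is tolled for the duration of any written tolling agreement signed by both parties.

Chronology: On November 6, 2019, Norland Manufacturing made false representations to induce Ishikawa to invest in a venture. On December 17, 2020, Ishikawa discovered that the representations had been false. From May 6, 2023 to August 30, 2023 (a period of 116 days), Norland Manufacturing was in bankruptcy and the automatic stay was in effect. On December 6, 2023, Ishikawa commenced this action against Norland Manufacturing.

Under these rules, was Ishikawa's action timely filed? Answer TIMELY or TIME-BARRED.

TIME-BARRED

Because discovery on December 17, 2020 post-dates the November 6, 2019 act, accrual under the later-of rule falls on December 17, 2020.
Adding the 30 months base period to December 17, 2020 gives a deadline of June 17, 2023, before any tolling.
The automatic bankruptcy stay from May 6, 2023 to August 30, 2023 tolled the period for 116 days, extending the deadline to October 11, 2023.
Ishikawa filed on December 6, 2023, after the October 11, 2023 deadline, so the action is time-barred.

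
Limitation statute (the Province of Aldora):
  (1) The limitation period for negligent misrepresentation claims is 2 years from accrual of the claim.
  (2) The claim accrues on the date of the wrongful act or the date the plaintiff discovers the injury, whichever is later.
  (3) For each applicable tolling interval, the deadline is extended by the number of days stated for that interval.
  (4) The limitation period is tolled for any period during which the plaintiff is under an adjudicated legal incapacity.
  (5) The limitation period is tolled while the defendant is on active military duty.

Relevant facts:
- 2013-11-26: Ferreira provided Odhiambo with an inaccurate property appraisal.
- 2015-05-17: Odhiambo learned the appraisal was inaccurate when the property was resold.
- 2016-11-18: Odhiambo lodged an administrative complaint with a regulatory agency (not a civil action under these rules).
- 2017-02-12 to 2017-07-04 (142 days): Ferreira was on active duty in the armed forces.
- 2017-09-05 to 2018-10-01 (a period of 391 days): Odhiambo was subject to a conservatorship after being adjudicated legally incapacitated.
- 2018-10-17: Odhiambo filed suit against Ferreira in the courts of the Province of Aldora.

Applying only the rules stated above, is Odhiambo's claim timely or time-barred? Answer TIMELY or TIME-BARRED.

TIMELY

Taking the later of the act (2013-11-26) and discovery (2015-05-17), the claim accrued on 2015-05-17.
2 years from 2015-05-17 is 2017-05-17.
Because the defendant's active military service ran from 2017-02-12 to 2017-07-04, the deadline is extended by 142 days to 2017-10-06.
Because the plaintiff's legal incapacity ran from 2017-09-05 to 2018-10-01, the deadline is extended by 391 days to 2018-11-01.
None of the other events listed affects the running of the period under the stated rules.
The 2018-10-17 filing precedes the 2018-11-01 deadline; the claim is timely.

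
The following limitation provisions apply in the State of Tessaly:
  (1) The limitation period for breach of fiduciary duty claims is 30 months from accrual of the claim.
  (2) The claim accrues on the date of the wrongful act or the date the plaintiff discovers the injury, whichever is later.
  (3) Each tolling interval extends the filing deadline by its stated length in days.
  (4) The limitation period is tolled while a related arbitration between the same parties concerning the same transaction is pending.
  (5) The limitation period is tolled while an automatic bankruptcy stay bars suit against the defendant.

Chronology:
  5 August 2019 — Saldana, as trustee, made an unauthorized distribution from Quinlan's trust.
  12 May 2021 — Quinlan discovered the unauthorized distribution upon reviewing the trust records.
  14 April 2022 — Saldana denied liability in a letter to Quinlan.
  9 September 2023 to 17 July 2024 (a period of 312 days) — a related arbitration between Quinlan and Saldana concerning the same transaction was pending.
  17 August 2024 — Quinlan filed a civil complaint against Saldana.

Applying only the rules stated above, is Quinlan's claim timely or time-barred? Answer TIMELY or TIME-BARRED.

TIMELY

Taking the later of the act (5 August 2019) and discovery (12 May 2021), the claim accrued on 12 May 2021.
Adding the 30 months base period to 12 May 2021 gives a deadline of 12 November 2023, before any tolling.
The period was tolled for 312 days by the pending related arbitration (9 September 2023 to 17 July 2024), pushing the deadline to 19 September 2024.
Nothing else in the chronology tolls or restarts the period.
Quinlan filed on 17 August 2024, before the 19 September 2024 deadline, so the action is timely.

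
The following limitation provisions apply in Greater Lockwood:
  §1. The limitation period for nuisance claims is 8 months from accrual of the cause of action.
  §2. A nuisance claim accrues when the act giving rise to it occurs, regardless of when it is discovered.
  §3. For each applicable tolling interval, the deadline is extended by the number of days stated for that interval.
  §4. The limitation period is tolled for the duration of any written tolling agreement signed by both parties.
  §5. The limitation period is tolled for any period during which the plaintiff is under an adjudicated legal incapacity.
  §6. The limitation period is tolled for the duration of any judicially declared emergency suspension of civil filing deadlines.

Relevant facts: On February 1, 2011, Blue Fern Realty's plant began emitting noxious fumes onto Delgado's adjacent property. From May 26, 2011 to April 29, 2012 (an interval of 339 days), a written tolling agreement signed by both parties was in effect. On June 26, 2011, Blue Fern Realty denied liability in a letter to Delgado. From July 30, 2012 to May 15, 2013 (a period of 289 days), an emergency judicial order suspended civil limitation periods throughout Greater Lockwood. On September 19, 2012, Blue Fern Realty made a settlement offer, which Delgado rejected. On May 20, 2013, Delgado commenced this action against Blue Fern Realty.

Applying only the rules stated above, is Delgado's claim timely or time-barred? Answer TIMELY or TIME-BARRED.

The cause of action accrued on February 1, 2011, the date of the act.
8 months from February 1, 2011 is October 1, 2011.
Because the written tolling agreement ran from May 26, 2011 to April 29, 2012, the deadline is extended by 339 days to September 4, 2012.
Because the emergency suspension of filing deadlines ran from July 30, 2012 to May 15, 2013, the deadline is extended by 289 days to June 20, 2013.
The other events in the timeline have no effect on the limitation period under the stated rules.
Filing on May 20, 2013 beat the June 20, 2013 deadline — the action is timely.

TIMELY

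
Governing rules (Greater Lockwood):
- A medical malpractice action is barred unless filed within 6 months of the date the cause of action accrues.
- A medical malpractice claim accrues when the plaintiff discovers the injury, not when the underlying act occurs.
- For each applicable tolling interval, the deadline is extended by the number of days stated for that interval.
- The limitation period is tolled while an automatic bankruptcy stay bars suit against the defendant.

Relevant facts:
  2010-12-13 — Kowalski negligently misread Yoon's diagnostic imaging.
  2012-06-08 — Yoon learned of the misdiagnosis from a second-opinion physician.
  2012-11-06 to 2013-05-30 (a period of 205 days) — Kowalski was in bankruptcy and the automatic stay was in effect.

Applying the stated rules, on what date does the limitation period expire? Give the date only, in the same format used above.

Under the discovery rule, the claim accrued on 2012-06-08, when Yoon discovered the injury — not on the 2010-12-13 date of the underlying act.
6 months from 2012-06-08 is 2012-12-08.
The automatic bankruptcy stay from 2012-11-06 to 2013-05-30 tolled the period for 205 days, extending the deadline to 2013-07-01.

2013-07-01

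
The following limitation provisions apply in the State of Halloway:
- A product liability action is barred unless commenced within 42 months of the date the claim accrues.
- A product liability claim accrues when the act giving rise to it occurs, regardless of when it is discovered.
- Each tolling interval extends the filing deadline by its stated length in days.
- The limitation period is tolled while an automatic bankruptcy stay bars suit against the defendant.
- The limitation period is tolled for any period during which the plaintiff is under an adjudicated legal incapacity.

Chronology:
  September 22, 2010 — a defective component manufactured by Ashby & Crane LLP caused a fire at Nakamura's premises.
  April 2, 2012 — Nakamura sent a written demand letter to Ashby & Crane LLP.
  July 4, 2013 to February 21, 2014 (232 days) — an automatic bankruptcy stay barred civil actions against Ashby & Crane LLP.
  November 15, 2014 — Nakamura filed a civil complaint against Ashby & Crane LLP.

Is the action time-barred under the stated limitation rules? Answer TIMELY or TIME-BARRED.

The claim accrued on September 22, 2010, when the wrongful act occurred.
The untolled deadline — 42 months after September 22, 2010 — is March 22, 2014.
The automatic bankruptcy stay from July 4, 2013 to February 21, 2014 tolled the period for 232 days, extending the deadline to November 9, 2014.
Nothing else in the chronology tolls or restarts the period.
The November 15, 2014 filing falls after the November 9, 2014 deadline; the claim is time-barred.

TIME-BARRED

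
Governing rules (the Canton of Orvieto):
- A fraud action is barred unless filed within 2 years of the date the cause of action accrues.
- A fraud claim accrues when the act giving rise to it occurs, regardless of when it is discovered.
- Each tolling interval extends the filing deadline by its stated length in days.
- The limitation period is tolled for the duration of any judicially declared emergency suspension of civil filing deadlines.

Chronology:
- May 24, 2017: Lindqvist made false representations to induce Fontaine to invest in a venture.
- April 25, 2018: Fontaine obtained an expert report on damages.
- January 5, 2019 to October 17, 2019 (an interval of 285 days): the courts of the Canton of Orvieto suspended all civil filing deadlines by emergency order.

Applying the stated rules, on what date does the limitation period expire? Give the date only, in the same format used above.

March 4, 2020

The claim accrued on May 24, 2017, when the wrongful act occurred.
The untolled deadline — 2 years after May 24, 2017 — is May 24, 2019.
The emergency suspension of filing deadlines from January 5, 2019 to October 17, 2019 tolled the period for 285 days, extending the deadline to March 4, 2020.
None of the other events listed affects the running of the period under the stated rules.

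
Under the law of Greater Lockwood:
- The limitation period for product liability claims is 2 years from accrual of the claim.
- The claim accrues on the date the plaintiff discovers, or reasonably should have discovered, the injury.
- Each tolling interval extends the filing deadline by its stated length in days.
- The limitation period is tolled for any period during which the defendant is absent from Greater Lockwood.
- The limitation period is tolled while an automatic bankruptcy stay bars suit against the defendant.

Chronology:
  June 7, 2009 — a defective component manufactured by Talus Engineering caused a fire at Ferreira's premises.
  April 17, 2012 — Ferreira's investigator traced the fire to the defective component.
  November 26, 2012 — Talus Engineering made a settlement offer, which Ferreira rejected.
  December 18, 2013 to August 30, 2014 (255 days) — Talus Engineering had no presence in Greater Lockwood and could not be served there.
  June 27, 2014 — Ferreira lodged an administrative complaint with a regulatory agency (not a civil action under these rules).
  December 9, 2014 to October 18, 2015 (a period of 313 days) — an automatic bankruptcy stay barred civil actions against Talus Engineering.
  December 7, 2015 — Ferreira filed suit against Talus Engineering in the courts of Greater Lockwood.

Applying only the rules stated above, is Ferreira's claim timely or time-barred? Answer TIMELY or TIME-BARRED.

Under the discovery rule, the claim accrued on April 17, 2012, when Ferreira discovered the injury — not on the June 7, 2009 date of the underlying act.
Adding the 2 years base period to April 17, 2012 gives a deadline of April 17, 2014, before any tolling.
The period was tolled for 255 days by the defendant's absence from the jurisdiction (December 18, 2013 to August 30, 2014), pushing the deadline to December 28, 2014.
The automatic bankruptcy stay from December 9, 2014 to October 18, 2015 tolled the period for 313 days, extending the deadline to November 6, 2015.
The other events in the timeline have no effect on the limitation period under the stated rules.
Ferreira filed on December 7, 2015, after the November 6, 2015 deadline, so the action is time-barred.

TIME-BARRED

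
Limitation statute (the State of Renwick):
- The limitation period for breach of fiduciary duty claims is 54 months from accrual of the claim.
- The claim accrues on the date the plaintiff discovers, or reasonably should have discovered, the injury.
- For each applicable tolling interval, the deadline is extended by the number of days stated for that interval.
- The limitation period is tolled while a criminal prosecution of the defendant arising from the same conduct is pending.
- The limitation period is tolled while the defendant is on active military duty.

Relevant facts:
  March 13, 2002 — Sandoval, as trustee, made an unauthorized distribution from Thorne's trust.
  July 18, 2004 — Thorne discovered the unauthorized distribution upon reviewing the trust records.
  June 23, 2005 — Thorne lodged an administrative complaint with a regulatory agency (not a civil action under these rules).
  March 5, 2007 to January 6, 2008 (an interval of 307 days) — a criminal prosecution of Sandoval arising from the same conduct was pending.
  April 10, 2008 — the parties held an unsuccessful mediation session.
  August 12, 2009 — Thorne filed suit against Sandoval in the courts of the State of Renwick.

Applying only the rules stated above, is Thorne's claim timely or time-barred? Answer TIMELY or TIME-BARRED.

The claim did not accrue until Thorne discovered the injury on July 18, 2004; the March 13, 2002 act date does not start the clock under the stated rule.
The untolled deadline — 54 months after July 18, 2004 — is January 18, 2009.
The pending criminal prosecution from March 5, 2007 to January 6, 2008 tolled the period for 307 days, extending the deadline to November 21, 2009.
None of the other events listed affects the running of the period under the stated rules.
The August 12, 2009 filing precedes the November 21, 2009 deadline; the claim is timely.

TIMELY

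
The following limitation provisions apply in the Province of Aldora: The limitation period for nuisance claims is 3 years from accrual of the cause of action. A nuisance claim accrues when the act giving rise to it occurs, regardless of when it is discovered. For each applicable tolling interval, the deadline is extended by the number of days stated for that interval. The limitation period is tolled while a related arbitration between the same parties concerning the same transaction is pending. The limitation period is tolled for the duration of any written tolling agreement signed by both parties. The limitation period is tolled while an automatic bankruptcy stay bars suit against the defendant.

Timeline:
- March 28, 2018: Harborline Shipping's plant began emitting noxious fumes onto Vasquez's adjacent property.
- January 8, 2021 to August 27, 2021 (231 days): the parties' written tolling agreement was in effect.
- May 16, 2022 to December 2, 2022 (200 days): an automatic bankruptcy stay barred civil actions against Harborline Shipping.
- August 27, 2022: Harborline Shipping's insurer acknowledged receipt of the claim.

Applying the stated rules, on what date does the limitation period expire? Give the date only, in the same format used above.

The limitation period began to run on March 28, 2018.
Adding the 3 years base period to March 28, 2018 gives a deadline of March 28, 2021, before any tolling.
Because the written tolling agreement ran from January 8, 2021 to August 27, 2021, the deadline is extended by 231 days to November 14, 2021.
The automatic bankruptcy stay starting May 16, 2022 came too late — the period had run on November 14, 2021 — and so does not extend the deadline.
The other events in the timeline have no effect on the limitation period under the stated rules.

November 14, 2021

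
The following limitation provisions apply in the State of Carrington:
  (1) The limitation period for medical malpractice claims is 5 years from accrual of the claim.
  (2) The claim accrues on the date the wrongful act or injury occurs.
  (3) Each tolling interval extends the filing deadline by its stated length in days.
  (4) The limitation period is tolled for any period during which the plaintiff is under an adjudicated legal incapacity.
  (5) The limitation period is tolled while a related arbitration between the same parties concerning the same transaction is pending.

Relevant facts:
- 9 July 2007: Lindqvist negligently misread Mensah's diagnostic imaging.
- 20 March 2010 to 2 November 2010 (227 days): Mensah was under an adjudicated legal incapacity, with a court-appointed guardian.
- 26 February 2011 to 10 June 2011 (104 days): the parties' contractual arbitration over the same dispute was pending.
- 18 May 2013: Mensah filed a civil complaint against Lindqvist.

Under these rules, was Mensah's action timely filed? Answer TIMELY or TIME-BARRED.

TIMELY

The claim accrued on 9 July 2007, the date of the act.
The untolled deadline — 5 years after 9 July 2007 — is 9 July 2012.
Because the plaintiff's legal incapacity ran from 20 March 2010 to 2 November 2010, the deadline is extended by 227 days to 21 February 2013.
Because the pending related arbitration ran from 26 February 2011 to 10 June 2011, the deadline is extended by 104 days to 5 June 2013.
Mensah filed on 18 May 2013, before the 5 June 2013 deadline, so the action is timely.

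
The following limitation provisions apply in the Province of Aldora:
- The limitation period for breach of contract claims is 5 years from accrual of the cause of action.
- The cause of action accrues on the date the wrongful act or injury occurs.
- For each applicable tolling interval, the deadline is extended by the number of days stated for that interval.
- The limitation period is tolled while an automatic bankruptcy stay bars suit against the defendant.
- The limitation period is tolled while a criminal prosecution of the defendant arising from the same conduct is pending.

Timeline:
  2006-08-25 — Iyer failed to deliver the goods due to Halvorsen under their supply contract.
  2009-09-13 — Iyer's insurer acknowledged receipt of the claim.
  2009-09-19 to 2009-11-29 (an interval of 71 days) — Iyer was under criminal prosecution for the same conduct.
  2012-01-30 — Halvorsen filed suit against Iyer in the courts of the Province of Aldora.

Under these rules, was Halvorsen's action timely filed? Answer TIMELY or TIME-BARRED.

TIME-BARRED

The claim accrued on 2006-08-25, when the wrongful act occurred.
Adding the 5 years base period to 2006-08-25 gives a deadline of 2011-08-25, before any tolling.
The pending criminal prosecution from 2009-09-19 to 2009-11-29 tolled the period for 71 days, extending the deadline to 2011-11-04.
Nothing else in the chronology tolls or restarts the period.
The 2012-01-30 filing falls after the 2011-11-04 deadline; the claim is time-barred.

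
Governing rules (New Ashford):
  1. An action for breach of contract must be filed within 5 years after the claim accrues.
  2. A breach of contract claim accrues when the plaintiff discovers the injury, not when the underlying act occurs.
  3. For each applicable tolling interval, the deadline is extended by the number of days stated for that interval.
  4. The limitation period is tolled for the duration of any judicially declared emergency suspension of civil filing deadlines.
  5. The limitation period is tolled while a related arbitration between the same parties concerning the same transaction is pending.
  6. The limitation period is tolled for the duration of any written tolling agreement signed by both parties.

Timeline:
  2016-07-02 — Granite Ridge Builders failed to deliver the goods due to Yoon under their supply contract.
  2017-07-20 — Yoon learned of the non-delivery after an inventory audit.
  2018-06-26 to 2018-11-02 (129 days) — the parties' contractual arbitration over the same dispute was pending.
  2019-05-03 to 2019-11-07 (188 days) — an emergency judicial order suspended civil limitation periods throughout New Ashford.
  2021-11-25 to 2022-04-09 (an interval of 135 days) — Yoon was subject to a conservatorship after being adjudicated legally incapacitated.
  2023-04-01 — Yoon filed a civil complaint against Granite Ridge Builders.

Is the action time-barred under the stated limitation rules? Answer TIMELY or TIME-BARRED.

TIMELY

Under the discovery rule, the claim accrued on 2017-07-20, when Yoon discovered the injury — not on the 2016-07-02 date of the underlying act.
Adding the 5 years base period to 2017-07-20 gives a deadline of 2022-07-20, before any tolling.
The period was tolled for 129 days by the pending related arbitration (2018-06-26 to 2018-11-02), pushing the deadline to 2022-11-26.
The period was tolled for 188 days by the emergency suspension of filing deadlines (2019-05-03 to 2019-11-07), pushing the deadline to 2023-06-02.
The plaintiff's legal incapacity from 2021-11-25 to 2022-04-09 does not toll the period, because no stated rule makes the plaintiff's incapacity a tolling event.
The 2023-04-01 filing precedes the 2023-06-02 deadline; the claim is timely.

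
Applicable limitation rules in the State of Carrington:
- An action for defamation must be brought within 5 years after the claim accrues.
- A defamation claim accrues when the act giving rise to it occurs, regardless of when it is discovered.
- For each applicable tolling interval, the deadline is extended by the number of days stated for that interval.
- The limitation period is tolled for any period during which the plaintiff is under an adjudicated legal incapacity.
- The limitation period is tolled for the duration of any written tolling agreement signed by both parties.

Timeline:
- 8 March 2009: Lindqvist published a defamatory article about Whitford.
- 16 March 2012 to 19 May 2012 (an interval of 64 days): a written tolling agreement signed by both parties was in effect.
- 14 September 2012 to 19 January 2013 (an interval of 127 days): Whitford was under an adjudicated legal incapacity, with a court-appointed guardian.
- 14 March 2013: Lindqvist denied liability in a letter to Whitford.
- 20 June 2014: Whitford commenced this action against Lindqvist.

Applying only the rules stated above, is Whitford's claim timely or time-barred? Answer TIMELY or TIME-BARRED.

The claim accrued on 8 March 2009, the date of the act.
Adding the 5 years base period to 8 March 2009 gives a deadline of 8 March 2014, before any tolling.
The written tolling agreement from 16 March 2012 to 19 May 2012 tolled the period for 64 days, extending the deadline to 11 May 2014.
Because the plaintiff's legal incapacity ran from 14 September 2012 to 19 January 2013, the deadline is extended by 127 days to 15 September 2014.
The other events in the timeline have no effect on the limitation period under the stated rules.
Filing on 20 June 2014 beat the 15 September 2014 deadline — the action is timely.

TIMELY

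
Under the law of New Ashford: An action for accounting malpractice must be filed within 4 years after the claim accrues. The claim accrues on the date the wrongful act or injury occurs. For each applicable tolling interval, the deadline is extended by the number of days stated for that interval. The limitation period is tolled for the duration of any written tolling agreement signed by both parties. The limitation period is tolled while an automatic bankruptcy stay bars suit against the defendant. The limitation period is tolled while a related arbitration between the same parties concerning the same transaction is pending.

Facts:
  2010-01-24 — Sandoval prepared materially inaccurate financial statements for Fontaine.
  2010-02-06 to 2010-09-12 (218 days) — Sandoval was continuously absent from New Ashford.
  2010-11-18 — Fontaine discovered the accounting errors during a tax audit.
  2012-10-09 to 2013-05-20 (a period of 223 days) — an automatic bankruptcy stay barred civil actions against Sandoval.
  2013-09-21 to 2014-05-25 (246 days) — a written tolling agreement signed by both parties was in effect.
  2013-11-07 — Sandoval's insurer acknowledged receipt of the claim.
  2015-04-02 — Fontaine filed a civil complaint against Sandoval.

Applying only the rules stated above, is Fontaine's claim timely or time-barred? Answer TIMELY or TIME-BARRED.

Because the rule ties accrual to occurrence, the claim accrued on 2010-01-24, not on the 2010-11-18 discovery date.
The untolled deadline — 4 years after 2010-01-24 — is 2014-01-24.
The period was tolled for 223 days by the automatic bankruptcy stay (2012-10-09 to 2013-05-20), pushing the deadline to 2014-09-04.
The written tolling agreement from 2013-09-21 to 2014-05-25 tolled the period for 246 days, extending the deadline to 2015-05-08.
Although the defendant's absence ran from 2010-02-06 to 2010-09-12, the stated rules do not make that a tolling event, so it is disregarded.
None of the other events listed affects the running of the period under the stated rules.
Filing on 2015-04-02 beat the 2015-05-08 deadline — the action is timely.

TIMELY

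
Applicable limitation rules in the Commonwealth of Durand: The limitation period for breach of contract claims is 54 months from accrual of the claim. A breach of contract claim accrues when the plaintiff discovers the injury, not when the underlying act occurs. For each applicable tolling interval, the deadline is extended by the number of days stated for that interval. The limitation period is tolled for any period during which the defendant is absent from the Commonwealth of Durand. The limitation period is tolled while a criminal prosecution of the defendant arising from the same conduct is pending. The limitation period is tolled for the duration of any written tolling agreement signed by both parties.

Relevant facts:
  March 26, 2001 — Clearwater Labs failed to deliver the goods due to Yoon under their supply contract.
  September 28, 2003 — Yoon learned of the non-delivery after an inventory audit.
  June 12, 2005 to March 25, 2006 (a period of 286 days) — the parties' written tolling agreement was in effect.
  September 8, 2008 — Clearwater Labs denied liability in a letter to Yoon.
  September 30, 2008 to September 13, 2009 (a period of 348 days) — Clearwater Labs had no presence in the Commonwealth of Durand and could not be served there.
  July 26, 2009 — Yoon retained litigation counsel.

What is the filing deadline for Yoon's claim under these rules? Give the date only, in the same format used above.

December 22, 2009

Under the discovery rule, the claim accrued on September 28, 2003, when Yoon discovered the injury — not on the March 26, 2001 date of the underlying act.
The untolled deadline — 54 months after September 28, 2003 — is March 28, 2008.
The period was tolled for 286 days by the written tolling agreement (June 12, 2005 to March 25, 2006), pushing the deadline to January 8, 2009.
The defendant's absence from the jurisdiction from September 30, 2008 to September 13, 2009 tolled the period for 348 days, extending the deadline to December 22, 2009.
Nothing else in the chronology tolls or restarts the period.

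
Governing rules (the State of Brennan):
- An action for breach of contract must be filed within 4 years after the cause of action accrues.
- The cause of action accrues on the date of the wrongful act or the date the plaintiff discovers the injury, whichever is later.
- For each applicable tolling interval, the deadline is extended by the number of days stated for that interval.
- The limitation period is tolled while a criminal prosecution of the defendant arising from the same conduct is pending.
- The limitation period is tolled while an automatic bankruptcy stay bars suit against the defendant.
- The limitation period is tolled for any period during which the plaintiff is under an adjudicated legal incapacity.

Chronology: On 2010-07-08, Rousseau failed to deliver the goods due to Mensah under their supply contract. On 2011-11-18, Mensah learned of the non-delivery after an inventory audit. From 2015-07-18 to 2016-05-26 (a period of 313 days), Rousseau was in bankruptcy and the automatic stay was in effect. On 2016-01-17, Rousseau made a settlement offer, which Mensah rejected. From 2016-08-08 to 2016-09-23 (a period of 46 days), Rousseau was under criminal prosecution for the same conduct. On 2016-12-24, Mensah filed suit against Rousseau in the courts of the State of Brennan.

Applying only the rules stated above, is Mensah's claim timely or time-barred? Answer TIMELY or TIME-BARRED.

The claim accrued on 2011-11-18 — the later of the 2010-07-08 act and the 2011-11-18 discovery.
4 years from 2011-11-18 is 2015-11-18.
The period was tolled for 313 days by the automatic bankruptcy stay (2015-07-18 to 2016-05-26), pushing the deadline to 2016-09-26.
The pending criminal prosecution from 2016-08-08 to 2016-09-23 tolled the period for 46 days, extending the deadline to 2016-11-11.
None of the other events listed affects the running of the period under the stated rules.
Filing on 2016-12-24 missed the 2016-11-11 deadline — the action is time-barred.

TIME-BARRED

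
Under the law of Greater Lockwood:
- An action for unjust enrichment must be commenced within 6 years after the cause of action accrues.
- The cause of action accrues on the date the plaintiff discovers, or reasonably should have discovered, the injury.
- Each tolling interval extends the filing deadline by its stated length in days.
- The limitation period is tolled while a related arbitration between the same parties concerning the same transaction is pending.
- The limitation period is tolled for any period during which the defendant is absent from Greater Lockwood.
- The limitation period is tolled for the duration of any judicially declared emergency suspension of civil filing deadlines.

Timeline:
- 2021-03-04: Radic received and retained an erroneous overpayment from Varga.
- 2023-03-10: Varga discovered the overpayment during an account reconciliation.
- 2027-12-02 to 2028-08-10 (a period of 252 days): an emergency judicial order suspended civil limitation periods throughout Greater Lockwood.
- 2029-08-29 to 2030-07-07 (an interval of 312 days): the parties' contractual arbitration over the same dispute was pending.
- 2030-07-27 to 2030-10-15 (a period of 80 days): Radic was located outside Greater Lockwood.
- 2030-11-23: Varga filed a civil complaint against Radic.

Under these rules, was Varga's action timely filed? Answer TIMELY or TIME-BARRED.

Under the discovery rule, the claim accrued on 2023-03-10, when Varga discovered the injury — not on the 2021-03-04 date of the underlying act.
The untolled deadline — 6 years after 2023-03-10 — is 2029-03-10.
The period was tolled for 252 days by the emergency suspension of filing deadlines (2027-12-02 to 2028-08-10), pushing the deadline to 2029-11-17.
The pending related arbitration from 2029-08-29 to 2030-07-07 tolled the period for 312 days, extending the deadline to 2030-09-25.
The defendant's absence from the jurisdiction from 2030-07-27 to 2030-10-15 tolled the period for 80 days, extending the deadline to 2030-12-14.
The 2030-11-23 filing precedes the 2030-12-14 deadline; the claim is timely.

TIMELY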